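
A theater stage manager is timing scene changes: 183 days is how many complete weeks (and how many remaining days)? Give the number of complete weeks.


Total days: 183
Days per week: 7
Division: 183 / 7 = 26 remainder 1
Complete weeks: 26
Remaining days: 1

26


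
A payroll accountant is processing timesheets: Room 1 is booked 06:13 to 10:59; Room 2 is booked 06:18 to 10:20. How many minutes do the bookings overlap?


Interval A: [373, 659] minutes from midnight
Interval B: [378, 620] minutes from midnight
Overlap start = max(373, 378) = 378
Overlap end = min(659, 620) = 620
Overlap = 620 - 378 = 242 minutes

242


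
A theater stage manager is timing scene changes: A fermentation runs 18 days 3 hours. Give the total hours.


Days: 18
Extra hours: 3
Hours per day: 24
Days to hours: 18 x 24 = 432
Total: 432 + 3 = 435

435


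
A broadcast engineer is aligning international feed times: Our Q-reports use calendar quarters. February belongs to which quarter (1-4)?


Month: February (month 2)
Q1: January-March (months 1-3)
Q2: April-June (months 4-6)
Q3: July-September (months 7-9)
Q4: October-December (months 10-12)
Month 2 falls in Q1

1


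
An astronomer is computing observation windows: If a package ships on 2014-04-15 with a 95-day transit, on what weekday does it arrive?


Start: 2014-04-15 (Tuesday)
Step 1 - find target date: add 95 days
  2014-04-15 + 95 days = 2014-07-19
Step 2 - day of week:
  95 mod 7 = 4
  Tuesday + 4 days -> Saturday
Result: Saturday (2014-07-19)

Saturday


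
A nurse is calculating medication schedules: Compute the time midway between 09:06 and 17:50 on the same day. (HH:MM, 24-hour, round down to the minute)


Start time: 09:06 = 546 minutes from midnight
End time: 17:50 = 1070 minutes from midnight
Sum: 546 + 1070 = 1616
Midpoint: 1616 / 2 = 808 minutes
Convert: 808 / 60 = 13 hours, 28 minutes
Result: 13:28

13:28


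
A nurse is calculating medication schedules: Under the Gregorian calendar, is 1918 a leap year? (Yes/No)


Year: 1918
Divisible by 4? 1918 / 4 = 479.5 -> No
Not divisible by 4, so NOT a leap year

No


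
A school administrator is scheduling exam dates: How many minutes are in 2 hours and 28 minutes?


Hours: 2
Extra minutes: 28
Minutes per hour: 60
Hours to minutes: 2 x 60 = 120
Total: 120 + 28 = 148

148


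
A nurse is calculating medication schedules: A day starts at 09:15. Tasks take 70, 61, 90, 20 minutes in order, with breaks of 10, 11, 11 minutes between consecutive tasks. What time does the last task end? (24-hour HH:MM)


Start: 09:15 = 555 min from midnight
  after task 1 (70 min): 10:25
  after break (10 min): 10:35
  after task 2 (61 min): 11:36
  after break (11 min): 11:47
  after task 3 (90 min): 13:17
  after break (11 min): 13:28
  after task 4 (20 min): 13:48
Total elapsed: 273 minutes
End time: 13:48

13:48


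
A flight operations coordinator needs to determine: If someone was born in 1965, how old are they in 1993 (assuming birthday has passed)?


Birth year: 1965
Current year: 1993
Age = current year - birth year
Age = 1993 - 1965 = 28

28


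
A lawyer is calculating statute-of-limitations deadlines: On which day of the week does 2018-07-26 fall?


Date: 2018-07-26
January 1, 2018 is a Monday
Day of year: 207
Offset from Jan 1: 206 days
206 mod 7 = 3
Result: Thursday

Thursday


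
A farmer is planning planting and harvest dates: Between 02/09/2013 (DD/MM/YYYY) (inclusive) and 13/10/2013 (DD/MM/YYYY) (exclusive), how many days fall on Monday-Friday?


Start: 2013-09-02 (Monday)
End (exclusive): 2013-10-13 (Sunday)
Total calendar days: 41
Full weeks: 41 // 7 = 5 -> 25 weekdays
Remaining 6 days starting on Monday:
  Mon(w), Tue(w), Wed(w), Thu(w), Fri(w), Sat(-) -> 5 weekdays
Total business days: 25 + 5 = 30

30


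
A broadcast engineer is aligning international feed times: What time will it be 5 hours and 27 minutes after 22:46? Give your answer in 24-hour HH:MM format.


Start time: 22:46
Adding: 5 hours 27 minutes
Minutes: 46 + 27 = 73
Minute overflow: 73 >= 60, so carry 1 hour, minutes = 13
Hours: 22 + 5 + 1 = 28
Hour wraparound: 28 mod 24 = 4
Result: 04:13

04:13


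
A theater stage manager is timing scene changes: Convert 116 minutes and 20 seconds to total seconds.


Minutes: 116
Extra seconds: 20
Seconds per minute: 60
Minutes to seconds: 116 x 60 = 6960
Total: 6960 + 20 = 6980

6980


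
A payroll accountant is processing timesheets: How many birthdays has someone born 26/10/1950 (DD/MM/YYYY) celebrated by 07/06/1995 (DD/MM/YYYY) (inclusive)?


Birth: 1950-10-26
Reference: 1995-06-07
Year difference: 1995 - 1950 = 45
Has birthday (10-26) occurred by 06-07? No
Birthday not yet reached this year -> subtract 1
Age in full years: 44

44


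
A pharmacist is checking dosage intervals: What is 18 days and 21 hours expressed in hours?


Days: 18
Extra hours: 21
Hours per day: 24
Days to hours: 18 x 24 = 432
Total: 432 + 21 = 453

453


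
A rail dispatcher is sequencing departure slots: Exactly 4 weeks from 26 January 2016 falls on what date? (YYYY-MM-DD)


Start: 2016-01-26
Weeks to add: 4
Convert to days: 4 x 7 = 28 days
Add 28 days to 2016-01-26
Result: 2016-02-23

2016-02-23


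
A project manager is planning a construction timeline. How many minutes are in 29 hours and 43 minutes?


Hours: 29
Extra minutes: 43
Minutes per hour: 60
Hours to minutes: 29 x 60 = 1740
Total: 1740 + 43 = 1783

1783


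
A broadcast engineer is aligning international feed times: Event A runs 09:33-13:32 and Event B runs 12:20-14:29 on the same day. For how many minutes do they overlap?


Interval A: [573, 812] minutes from midnight
Interval B: [740, 869] minutes from midnight
Overlap start = max(573, 740) = 740
Overlap end = min(812, 869) = 812
Overlap = 812 - 740 = 72 minutes

72


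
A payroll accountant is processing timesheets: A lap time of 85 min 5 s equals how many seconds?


Minutes: 85
Seconds: 5
Convert minutes to seconds: 85 x 60 = 5100
Add remaining seconds: 5100 + 5 = 5105

5105


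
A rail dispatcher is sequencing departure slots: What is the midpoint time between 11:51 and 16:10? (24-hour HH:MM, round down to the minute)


Start time: 11:51 = 711 minutes from midnight
End time: 16:10 = 970 minutes from midnight
Sum: 711 + 970 = 1681
Midpoint: 1681 / 2 = 840 minutes
Convert: 840 / 60 = 14 hours, 0 minutes
Result: 14:00

14:00


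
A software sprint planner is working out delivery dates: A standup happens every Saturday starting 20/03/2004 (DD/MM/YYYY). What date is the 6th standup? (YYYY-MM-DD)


First occurrence: 2004-03-20 (occurrence 1)
Each occurrence is 7 days after the previous.
Occurrence 6 is 5 weeks after the first.
5 weeks = 35 days
2004-03-20 + 35 days = 2004-04-24

2004-04-24


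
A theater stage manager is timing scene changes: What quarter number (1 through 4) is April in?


Month: April (month 4)
Q1: January-March (months 1-3)
Q2: April-June (months 4-6)
Q3: July-September (months 7-9)
Q4: October-December (months 10-12)
Month 4 falls in Q2

2


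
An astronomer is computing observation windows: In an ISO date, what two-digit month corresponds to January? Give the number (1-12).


Calendar month order:
1. January <--
2. February
January is month number 1

1


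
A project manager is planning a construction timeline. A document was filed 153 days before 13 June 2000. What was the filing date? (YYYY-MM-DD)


Start: 2000-06-13
Subtracting 153 days
Days already passed in June: 13
After going back through June: 140 more days to subtract
May 2000: 31 days, 109 remaining
April 2000: 30 days, 79 remaining
March 2000: 31 days, 48 remaining
February 2000: 29 days, 19 remaining
Result: 2000-01-12

2000-01-12


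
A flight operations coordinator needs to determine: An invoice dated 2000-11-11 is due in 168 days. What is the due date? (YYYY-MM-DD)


Start: 2000-11-11
Adding 168 days
Days remaining in November: 19
After November: 149 days still to add
December 2000: 31 days, 118 remaining
January 2001: 31 days, 87 remaining
February 2001: 28 days, 59 remaining
March 2001: 31 days, 28 remaining
Result: 2001-04-28

2001-04-28


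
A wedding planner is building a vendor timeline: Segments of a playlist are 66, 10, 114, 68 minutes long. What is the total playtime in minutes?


Durations: 66, 10, 114, 68
Running sum: 66
+ 10 = 76
+ 114 = 190
+ 68 = 258
Total duration: 258 minutes
That is 4 hours and 18 minutes

258


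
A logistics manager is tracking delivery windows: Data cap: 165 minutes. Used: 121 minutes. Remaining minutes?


Total budget: 165 minutes
Time used: 121 minutes
Remaining: 165 - 121 = 44 minutes
Percent used: 73.3%
Percent remaining: 26.7%

44


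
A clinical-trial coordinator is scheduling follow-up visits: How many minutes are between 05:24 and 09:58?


Start time: 05:24 = 324 minutes from midnight
End time: 09:58 = 598 minutes from midnight
Difference: 598 - 324 = 274 minutes
That is 4 hours and 34 minutes

274


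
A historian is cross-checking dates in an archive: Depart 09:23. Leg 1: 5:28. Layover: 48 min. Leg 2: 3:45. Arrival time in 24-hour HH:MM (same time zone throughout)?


Depart: 09:23
Leg 1: +328 min -> 14:51
Layover: +48 min -> 15:39
Leg 2: +225 min -> 19:24
Total travel: 601 minutes = 10h 1m
Arrival: 19:24

19:24


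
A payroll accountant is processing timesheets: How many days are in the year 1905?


Year: 1905
Check leap year rules:
Divisible by 4? No
1905 is not a leap year
Days: 365

365


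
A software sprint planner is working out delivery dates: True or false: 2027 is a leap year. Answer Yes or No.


Year: 2027
Divisible by 4? 2027 / 4 = 506.75 -> No
Not divisible by 4, so NOT a leap year

No


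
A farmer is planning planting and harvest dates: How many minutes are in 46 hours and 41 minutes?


Hours: 46
Minutes: 41
Convert hours to minutes: 46 x 60 = 2760
Add remaining minutes: 2760 + 41 = 2801

2801


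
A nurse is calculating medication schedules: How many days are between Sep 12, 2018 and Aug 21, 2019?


Start date: 2018-09-12
End date: 2019-08-21
Sep 2018: +19 days
Oct 2018: +31 days
Nov 2018: +30 days
... (9 more months)
Total: 343 days

343


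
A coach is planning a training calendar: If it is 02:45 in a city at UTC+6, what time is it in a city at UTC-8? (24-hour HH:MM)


Local time: 02:45 at UTC+6 (offset 6h)
Target zone: UTC-8 (offset -8h)
Difference: -8 - (6) = -14 hours
Calculation: 2 + (-14) = -12
Wraparound: (-12) mod 24 = 12
Result: 12:45

12:45


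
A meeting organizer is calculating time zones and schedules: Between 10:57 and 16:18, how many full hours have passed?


Start: 10:57
End: 16:18
Hour difference: 16 - 10 = 6 hours
Minute difference: 18 - 57 = -39 minutes
Total minutes: 321
Complete hours: 321 / 60 = 5 (remainder 21)

5


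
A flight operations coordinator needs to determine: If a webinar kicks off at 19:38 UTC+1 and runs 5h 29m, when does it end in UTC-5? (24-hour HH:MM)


Start: 19:38 in UTC+1
Step 1 - add duration:
  minutes: 38 + 29 = 67 (carry 1h)
  hours: 19 + 5 + 1 = 25
  end in UTC+1: 01:07
Step 2 - convert UTC+1 -> UTC-5:
  offset difference: -5 - (1) = -6 hours
  1 + (-6) = -5 -> mod 24 = 19
Result: 19:07 in UTC-5

19:07


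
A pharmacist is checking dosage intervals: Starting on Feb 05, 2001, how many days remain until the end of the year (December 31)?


Start: February 05, 2001
End: December 31, 2001
Days left in February: 23
March: 31
April: 30
May: 31
June: 30
... plus remaining months
Sum of remaining months: 306
Total: 23 + 306 = 329

329


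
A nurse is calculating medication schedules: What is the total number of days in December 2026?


Month: December
Year: 2026
December is a 31-day month
Total: 31 days

31


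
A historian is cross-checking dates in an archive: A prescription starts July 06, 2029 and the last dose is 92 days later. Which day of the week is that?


Start: 2029-07-06 (Friday)
Step 1 - find target date: add 92 days
  2029-07-06 + 92 days = 2029-10-06
Step 2 - day of week:
  92 mod 7 = 1
  Friday + 1 days -> Saturday
Result: Saturday (2029-10-06)

Saturday


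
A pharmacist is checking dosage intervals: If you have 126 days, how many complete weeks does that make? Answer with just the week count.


Total days: 126
Days per week: 7
Division: 126 / 7 = 18 remainder 0
Complete weeks: 18
Remaining days: 0

18


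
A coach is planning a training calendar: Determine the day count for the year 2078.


Year: 2078
Check leap year rules:
Divisible by 4? No
2078 is not a leap year
Days: 365

365


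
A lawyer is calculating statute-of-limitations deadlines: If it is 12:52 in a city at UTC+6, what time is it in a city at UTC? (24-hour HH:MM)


Local time: 12:52 at UTC+6 (offset 6h)
Target zone: UTC (offset 0h)
Difference: 0 - (6) = -6 hours
Calculation: 12 + (-6) = 6
Result: 06:52

06:52


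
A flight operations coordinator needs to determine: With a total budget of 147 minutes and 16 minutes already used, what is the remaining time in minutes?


Total budget: 147 minutes
Time used: 16 minutes
Remaining: 147 - 16 = 131 minutes
Percent used: 10.9%
Percent remaining: 89.1%

131


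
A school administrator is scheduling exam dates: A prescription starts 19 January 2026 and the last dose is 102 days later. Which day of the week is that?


Start: 2026-01-19 (Monday)
Step 1 - find target date: add 102 days
  2026-01-19 + 102 days = 2026-05-01
Step 2 - day of week:
  102 mod 7 = 4
  Monday + 4 days -> Friday
Result: Friday (2026-05-01)

Friday


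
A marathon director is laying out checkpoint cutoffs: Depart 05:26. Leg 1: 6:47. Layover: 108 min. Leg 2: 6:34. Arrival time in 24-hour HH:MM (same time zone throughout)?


Depart: 05:26
Leg 1: +407 min -> 12:13
Layover: +108 min -> 14:01
Leg 2: +394 min -> 20:35
Total travel: 909 minutes = 15h 9m
Arrival: 20:35

20:35


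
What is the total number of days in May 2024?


Month: May
Year: 2024
May is a 31-day month
Total: 31 days

31


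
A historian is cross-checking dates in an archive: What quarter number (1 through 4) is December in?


Month: December (month 12)
Q1: January-March (months 1-3)
Q2: April-June (months 4-6)
Q3: July-September (months 7-9)
Q4: October-December (months 10-12)
Month 12 falls in Q4

4


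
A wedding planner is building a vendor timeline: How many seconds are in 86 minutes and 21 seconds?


Minutes: 86
Seconds: 21
Convert minutes to seconds: 86 x 60 = 5160
Add remaining seconds: 5160 + 21 = 5181

5181


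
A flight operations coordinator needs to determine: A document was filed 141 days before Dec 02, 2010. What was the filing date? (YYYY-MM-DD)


Start: 2010-12-02
Subtracting 141 days
Days already passed in December: 2
After going back through December: 139 more days to subtract
November 2010: 30 days, 109 remaining
October 2010: 31 days, 78 remaining
September 2010: 30 days, 48 remaining
August 2010: 31 days, 17 remaining
Result: 2010-07-14

2010-07-14


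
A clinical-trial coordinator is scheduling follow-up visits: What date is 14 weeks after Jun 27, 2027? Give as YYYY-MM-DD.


Start: 2027-06-27
Weeks to add: 14
Convert to days: 14 x 7 = 98 days
Add 98 days to 2027-06-27
Result: 2027-10-03

2027-10-03


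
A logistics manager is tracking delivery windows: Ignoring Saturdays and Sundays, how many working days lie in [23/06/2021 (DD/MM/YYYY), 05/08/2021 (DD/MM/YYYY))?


Start: 2021-06-23 (Wednesday)
End (exclusive): 2021-08-05 (Thursday)
Total calendar days: 43
Full weeks: 43 // 7 = 6 -> 30 weekdays
Remaining 1 days starting on Wednesday:
  Wed(w) -> 1 weekdays
Total business days: 30 + 1 = 31

31


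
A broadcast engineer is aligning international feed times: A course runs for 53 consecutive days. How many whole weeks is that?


Total days: 53
Days per week: 7
Division: 53 / 7 = 7 remainder 4
Complete weeks: 7
Remaining days: 4

7


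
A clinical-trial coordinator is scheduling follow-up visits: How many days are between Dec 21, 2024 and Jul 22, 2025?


Start date: 2024-12-21
End date: 2025-07-22
Dec 2024: +11 days
Jan 2025: +31 days
Feb 2025: +28 days
... (5 more months)
Total: 213 days

213


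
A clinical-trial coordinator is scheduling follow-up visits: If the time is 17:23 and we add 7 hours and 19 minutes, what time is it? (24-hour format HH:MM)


Start time: 17:23
Adding: 7 hours 19 minutes
Minutes: 23 + 19 = 42
Hours: 17 + 7 + 0 = 24
Hour wraparound: 24 mod 24 = 0
Result: 00:42

00:42


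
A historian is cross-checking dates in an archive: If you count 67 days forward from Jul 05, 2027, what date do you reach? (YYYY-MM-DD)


Start: 2027-07-05
Adding 67 days
Days remaining in July: 26
After July: 41 days still to add
August 2027: 31 days, 10 remaining
September 2027 has 30 days, need 10
Result: 2027-09-10

2027-09-10


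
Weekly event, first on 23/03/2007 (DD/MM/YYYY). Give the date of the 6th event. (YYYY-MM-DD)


First occurrence: 2007-03-23 (occurrence 1)
Each occurrence is 7 days after the previous.
Occurrence 6 is 5 weeks after the first.
5 weeks = 35 days
2007-03-23 + 35 days = 2007-04-27

2007-04-27


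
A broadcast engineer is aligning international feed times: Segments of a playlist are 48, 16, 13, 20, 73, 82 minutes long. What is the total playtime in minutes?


Durations: 48, 16, 13, 20, 73, 82
Running sum: 48
+ 16 = 64
+ 13 = 77
+ 20 = 97
+ 73 = 170
+ 82 = 252
Total duration: 252 minutes
That is 4 hours and 12 minutes

252


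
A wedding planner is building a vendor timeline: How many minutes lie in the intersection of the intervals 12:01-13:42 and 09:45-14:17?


Interval A: [721, 822] minutes from midnight
Interval B: [585, 857] minutes from midnight
Overlap start = max(721, 585) = 721
Overlap end = min(822, 857) = 822
Overlap = 822 - 721 = 101 minutes

101


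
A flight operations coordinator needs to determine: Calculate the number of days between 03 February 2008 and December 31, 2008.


Start: February 03, 2008
End: December 31, 2008
Days left in February: 26
March: 31
April: 30
May: 31
June: 30
... plus remaining months
Sum of remaining months: 306
Total: 26 + 306 = 332

332


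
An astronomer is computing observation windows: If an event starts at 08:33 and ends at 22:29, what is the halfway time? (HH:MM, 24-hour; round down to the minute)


Start time: 08:33 = 513 minutes from midnight
End time: 22:29 = 1349 minutes from midnight
Sum: 513 + 1349 = 1862
Midpoint: 1862 / 2 = 931 minutes
Convert: 931 / 60 = 15 hours, 31 minutes
Result: 15:31

15:31


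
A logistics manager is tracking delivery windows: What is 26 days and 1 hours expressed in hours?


Days: 26
Extra hours: 1
Hours per day: 24
Days to hours: 26 x 24 = 624
Total: 624 + 1 = 625

625


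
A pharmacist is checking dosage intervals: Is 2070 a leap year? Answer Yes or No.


Year: 2070
Divisible by 4? 2070 / 4 = 517.5 -> No
Not divisible by 4, so NOT a leap year

No


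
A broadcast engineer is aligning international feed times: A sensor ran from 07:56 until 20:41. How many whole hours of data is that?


Start: 07:56
End: 20:41
Hour difference: 20 - 7 = 13 hours
Minute difference: 41 - 56 = -15 minutes
Total minutes: 765
Complete hours: 765 / 60 = 12 (remainder 45)

12


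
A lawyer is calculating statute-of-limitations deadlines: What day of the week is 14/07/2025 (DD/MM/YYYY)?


Date: 2025-07-14
January 1, 2025 is a Wednesday
Day of year: 195
Offset from Jan 1: 194 days
194 mod 7 = 5
Result: Monday

Monday


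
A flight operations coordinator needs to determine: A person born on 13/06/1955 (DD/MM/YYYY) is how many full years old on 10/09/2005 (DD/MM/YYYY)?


Birth: 1955-06-13
Reference: 2005-09-10
Year difference: 2005 - 1955 = 50
Has birthday (06-13) occurred by 09-10? Yes
Age in full years: 50

50


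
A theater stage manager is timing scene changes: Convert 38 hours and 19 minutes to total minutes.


Hours: 38
Extra minutes: 19
Minutes per hour: 60
Hours to minutes: 38 x 60 = 2280
Total: 2280 + 19 = 2299

2299


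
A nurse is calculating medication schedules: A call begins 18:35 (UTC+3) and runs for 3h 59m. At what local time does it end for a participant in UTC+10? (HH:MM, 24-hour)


Start: 18:35 in UTC+3
Step 1 - add duration:
  minutes: 35 + 59 = 94 (carry 1h)
  hours: 18 + 3 + 1 = 22
  end in UTC+3: 22:34
Step 2 - convert UTC+3 -> UTC+10:
  offset difference: 10 - (3) = 7 hours
  22 + (7) = 29 -> mod 24 = 5
Result: 05:34 in UTC+10

05:34


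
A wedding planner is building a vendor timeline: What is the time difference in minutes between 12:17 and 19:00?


Start time: 12:17 = 737 minutes from midnight
End time: 19:00 = 1140 minutes from midnight
Difference: 1140 - 737 = 403 minutes
That is 6 hours and 43 minutes

403


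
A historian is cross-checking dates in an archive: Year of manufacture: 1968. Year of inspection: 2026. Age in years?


Birth year: 1968
Current year: 2026
Age = current year - birth year
Age = 2026 - 1968 = 58

58


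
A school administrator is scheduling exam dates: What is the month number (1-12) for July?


Calendar month order:
6. June
7. July <--
8. August
July is month number 7

7


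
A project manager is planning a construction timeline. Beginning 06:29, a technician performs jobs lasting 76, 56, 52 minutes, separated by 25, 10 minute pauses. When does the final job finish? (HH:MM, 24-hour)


Start: 06:29 = 389 min from midnight
  after task 1 (76 min): 07:45
  after break (25 min): 08:10
  after task 2 (56 min): 09:06
  after break (10 min): 09:16
  after task 3 (52 min): 10:08
Total elapsed: 219 minutes
End time: 10:08

10:08


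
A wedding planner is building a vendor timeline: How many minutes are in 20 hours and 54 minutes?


Hours: 20
Minutes: 54
Convert hours to minutes: 20 x 60 = 1200
Add remaining minutes: 1200 + 54 = 1254

1254


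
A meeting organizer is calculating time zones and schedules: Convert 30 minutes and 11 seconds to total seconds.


Minutes: 30
Extra seconds: 11
Seconds per minute: 60
Minutes to seconds: 30 x 60 = 1800
Total: 1800 + 11 = 1811

1811


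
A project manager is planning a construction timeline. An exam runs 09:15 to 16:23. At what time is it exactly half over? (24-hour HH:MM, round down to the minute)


Start time: 09:15 = 555 minutes from midnight
End time: 16:23 = 983 minutes from midnight
Sum: 555 + 983 = 1538
Midpoint: 1538 / 2 = 769 minutes
Convert: 769 / 60 = 12 hours, 49 minutes
Result: 12:49

12:49


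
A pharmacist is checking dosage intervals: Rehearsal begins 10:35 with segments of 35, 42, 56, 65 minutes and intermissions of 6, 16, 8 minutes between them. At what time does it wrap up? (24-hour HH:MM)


Start: 10:35 = 635 min from midnight
  after task 1 (35 min): 11:10
  after break (6 min): 11:16
  after task 2 (42 min): 11:58
  after break (16 min): 12:14
  after task 3 (56 min): 13:10
  after break (8 min): 13:18
  after task 4 (65 min): 14:23
Total elapsed: 228 minutes
End time: 14:23

14:23


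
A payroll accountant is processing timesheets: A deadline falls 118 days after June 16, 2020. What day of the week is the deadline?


Start: 2020-06-16 (Tuesday)
Step 1 - find target date: add 118 days
  2020-06-16 + 118 days = 2020-10-12
Step 2 - day of week:
  118 mod 7 = 6
  Tuesday + 6 days -> Monday
Result: Monday (2020-10-12)

Monday


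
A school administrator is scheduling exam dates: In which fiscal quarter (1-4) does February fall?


Month: February (month 2)
Q1: January-March (months 1-3)
Q2: April-June (months 4-6)
Q3: July-September (months 7-9)
Q4: October-December (months 10-12)
Month 2 falls in Q1

1


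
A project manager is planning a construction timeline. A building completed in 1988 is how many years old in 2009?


Birth year: 1988
Current year: 2009
Age = current year - birth year
Age = 2009 - 1988 = 21

21


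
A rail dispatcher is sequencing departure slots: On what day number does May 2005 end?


Month: May
Year: 2005
May is a 31-day month
Total: 31 days

31


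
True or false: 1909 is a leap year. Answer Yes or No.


Year: 1909
Divisible by 4? 1909 / 4 = 477.25 -> No
Not divisible by 4, so NOT a leap year

No


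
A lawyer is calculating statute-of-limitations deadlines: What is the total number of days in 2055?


Year: 2055
Check leap year rules:
Divisible by 4? No
2055 is not a leap year
Days: 365

365


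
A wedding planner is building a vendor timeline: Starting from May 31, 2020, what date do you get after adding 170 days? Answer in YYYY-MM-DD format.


Start: 2020-05-31
Adding 170 days
Days remaining in May: 0
After May: 170 days still to add
June 2020: 30 days, 140 remaining
July 2020: 31 days, 109 remaining
August 2020: 31 days, 78 remaining
September 2020: 30 days, 48 remaining
Result: 2020-11-17

2020-11-17


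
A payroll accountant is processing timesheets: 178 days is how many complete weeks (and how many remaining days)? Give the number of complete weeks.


Total days: 178
Days per week: 7
Division: 178 / 7 = 25 remainder 3
Complete weeks: 25
Remaining days: 3

25


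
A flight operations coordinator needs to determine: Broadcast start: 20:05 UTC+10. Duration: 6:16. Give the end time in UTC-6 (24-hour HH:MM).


Start: 20:05 in UTC+10
Step 1 - add duration:
  minutes: 5 + 16 = 21
  hours: 20 + 6 + 0 = 26
  end in UTC+10: 02:21
Step 2 - convert UTC+10 -> UTC-6:
  offset difference: -6 - (10) = -16 hours
  2 + (-16) = -14 -> mod 24 = 10
Result: 10:21 in UTC-6

10:21


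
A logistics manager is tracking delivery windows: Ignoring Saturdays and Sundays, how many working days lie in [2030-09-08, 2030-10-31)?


Start: 2030-09-08 (Sunday)
End (exclusive): 2030-10-31 (Thursday)
Total calendar days: 53
Full weeks: 53 // 7 = 7 -> 35 weekdays
Remaining 4 days starting on Sunday:
  Sun(-), Mon(w), Tue(w), Wed(w) -> 3 weekdays
Total business days: 35 + 3 = 38

38


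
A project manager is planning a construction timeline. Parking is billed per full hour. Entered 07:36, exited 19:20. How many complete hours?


Start: 07:36
End: 19:20
Hour difference: 19 - 7 = 12 hours
Minute difference: 20 - 36 = -16 minutes
Total minutes: 704
Complete hours: 704 / 60 = 11 (remainder 44)

11


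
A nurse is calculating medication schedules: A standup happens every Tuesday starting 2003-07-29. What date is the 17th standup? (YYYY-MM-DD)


First occurrence: 2003-07-29 (occurrence 1)
Each occurrence is 7 days after the previous.
Occurrence 17 is 16 weeks after the first.
16 weeks = 112 days
2003-07-29 + 112 days = 2003-11-18

2003-11-18


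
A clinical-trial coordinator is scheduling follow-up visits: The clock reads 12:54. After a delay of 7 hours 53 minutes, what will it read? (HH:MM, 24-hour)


Start time: 12:54
Adding: 7 hours 53 minutes
Minutes: 54 + 53 = 107
Minute overflow: 107 >= 60, so carry 1 hour, minutes = 47
Hours: 12 + 7 + 1 = 20
Result: 20:47

20:47


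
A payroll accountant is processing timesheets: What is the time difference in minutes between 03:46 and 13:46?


Start time: 03:46 = 226 minutes from midnight
End time: 13:46 = 826 minutes from midnight
Difference: 826 - 226 = 600 minutes
That is 10 hours and 0 minutes

600


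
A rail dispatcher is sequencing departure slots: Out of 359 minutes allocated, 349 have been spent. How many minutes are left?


Total budget: 359 minutes
Time used: 349 minutes
Remaining: 359 - 349 = 10 minutes
Percent used: 97.2%
Percent remaining: 2.8%

10


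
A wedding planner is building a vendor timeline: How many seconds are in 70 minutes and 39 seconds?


Minutes: 70
Seconds: 39
Convert minutes to seconds: 70 x 60 = 4200
Add remaining seconds: 4200 + 39 = 4239

4239


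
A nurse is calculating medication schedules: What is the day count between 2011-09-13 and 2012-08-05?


Start date: 2011-09-13
End date: 2012-08-05
Sep 2011: +18 days
Oct 2011: +31 days
Nov 2011: +30 days
... (9 more months)
Total: 327 days

327


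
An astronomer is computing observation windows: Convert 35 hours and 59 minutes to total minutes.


Hours: 35
Extra minutes: 59
Minutes per hour: 60
Hours to minutes: 35 x 60 = 2100
Total: 2100 + 59 = 2159

2159


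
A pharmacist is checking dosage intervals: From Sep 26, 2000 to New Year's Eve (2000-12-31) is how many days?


Start: September 26, 2000
End: December 31, 2000
Days left in September: 4
October: 31
November: 30
December: 31
Sum of remaining months: 92
Total: 4 + 92 = 96

96


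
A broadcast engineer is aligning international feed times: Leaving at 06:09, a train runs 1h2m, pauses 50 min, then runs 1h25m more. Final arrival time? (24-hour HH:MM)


Depart: 06:09
Leg 1: +62 min -> 07:11
Layover: +50 min -> 08:01
Leg 2: +85 min -> 09:26
Total travel: 197 minutes = 3h 17m
Arrival: 09:26

09:26


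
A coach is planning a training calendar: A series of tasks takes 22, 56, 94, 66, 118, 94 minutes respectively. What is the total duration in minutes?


Durations: 22, 56, 94, 66, 118, 94
Running sum: 22
+ 56 = 78
+ 94 = 172
+ 66 = 238
+ 118 = 356
+ 94 = 450
Total duration: 450 minutes
That is 7 hours and 30 minutes

450


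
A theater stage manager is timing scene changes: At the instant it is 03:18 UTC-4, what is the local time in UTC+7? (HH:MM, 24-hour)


Local time: 03:18 at UTC-4 (offset -4h)
Target zone: UTC+7 (offset 7h)
Difference: 7 - (-4) = 11 hours
Calculation: 3 + (11) = 14
Result: 14:18

14:18


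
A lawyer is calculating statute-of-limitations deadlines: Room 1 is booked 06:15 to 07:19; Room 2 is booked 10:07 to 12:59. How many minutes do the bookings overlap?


Interval A: [375, 439] minutes from midnight
Interval B: [607, 779] minutes from midnight
Overlap start = max(375, 607) = 607
Overlap end = min(439, 779) = 439
End <= start, so the intervals do not overlap: 0 minutes

0


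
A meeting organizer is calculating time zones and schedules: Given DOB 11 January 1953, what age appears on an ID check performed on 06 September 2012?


Birth: 1953-01-11
Reference: 2012-09-06
Year difference: 2012 - 1953 = 59
Has birthday (01-11) occurred by 09-06? Yes
Age in full years: 59

59


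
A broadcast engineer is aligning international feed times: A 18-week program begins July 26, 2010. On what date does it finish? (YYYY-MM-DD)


Start: 2010-07-26
Weeks to add: 18
Convert to days: 18 x 7 = 126 days
Add 126 days to 2010-07-26
Result: 2010-11-29

2010-11-29


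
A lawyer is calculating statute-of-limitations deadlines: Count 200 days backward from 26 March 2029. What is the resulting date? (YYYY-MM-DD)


Start: 2029-03-26
Subtracting 200 days
Days already passed in March: 26
After going back through March: 174 more days to subtract
February 2029: 28 days, 146 remaining
January 2029: 31 days, 115 remaining
December 2028: 31 days, 84 remaining
November 2028: 30 days, 54 remaining
Result: 2028-09-07

2028-09-07


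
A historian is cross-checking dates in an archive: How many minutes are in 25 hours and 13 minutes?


Hours: 25
Minutes: 13
Convert hours to minutes: 25 x 60 = 1500
Add remaining minutes: 1500 + 13 = 1513

1513


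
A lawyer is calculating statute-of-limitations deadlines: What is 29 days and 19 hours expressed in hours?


Days: 29
Extra hours: 19
Hours per day: 24
Days to hours: 29 x 24 = 696
Total: 696 + 19 = 715

715


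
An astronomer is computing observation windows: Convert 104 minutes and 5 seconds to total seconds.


Minutes: 104
Extra seconds: 5
Seconds per minute: 60
Minutes to seconds: 104 x 60 = 6240
Total: 6240 + 5 = 6245

6245


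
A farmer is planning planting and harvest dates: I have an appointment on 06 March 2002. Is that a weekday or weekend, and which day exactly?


Date: 2002-03-06
January 1, 2002 is a Tuesday
Day of year: 65
Offset from Jan 1: 64 days
64 mod 7 = 1
Result: Wednesday

Wednesday


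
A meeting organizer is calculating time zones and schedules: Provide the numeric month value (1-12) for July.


Calendar month order:
6. June
7. July <--
8. August
July is month number 7

7


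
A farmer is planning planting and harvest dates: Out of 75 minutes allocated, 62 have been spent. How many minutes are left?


Total budget: 75 minutes
Time used: 62 minutes
Remaining: 75 - 62 = 13 minutes
Percent used: 82.7%
Percent remaining: 17.3%

13


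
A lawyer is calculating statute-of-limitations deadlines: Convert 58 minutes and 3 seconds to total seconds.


Minutes: 58
Extra seconds: 3
Seconds per minute: 60
Minutes to seconds: 58 x 60 = 3480
Total: 3480 + 3 = 3483

3483


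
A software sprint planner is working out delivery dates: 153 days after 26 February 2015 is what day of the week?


Start: 2015-02-26 (Thursday)
Step 1 - find target date: add 153 days
  2015-02-26 + 153 days = 2015-07-29
Step 2 - day of week:
  153 mod 7 = 6
  Thursday + 6 days -> Wednesday
Result: Wednesday (2015-07-29)

Wednesday


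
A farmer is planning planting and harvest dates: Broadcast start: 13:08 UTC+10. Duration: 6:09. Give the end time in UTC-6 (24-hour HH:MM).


Start: 13:08 in UTC+10
Step 1 - add duration:
  minutes: 8 + 9 = 17
  hours: 13 + 6 + 0 = 19
  end in UTC+10: 19:17
Step 2 - convert UTC+10 -> UTC-6:
  offset difference: -6 - (10) = -16 hours
  19 + (-16) = 3 -> mod 24 = 3
Result: 03:17 in UTC-6

03:17


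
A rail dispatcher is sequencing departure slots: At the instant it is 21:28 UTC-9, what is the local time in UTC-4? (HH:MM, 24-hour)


Local time: 21:28 at UTC-9 (offset -9h)
Target zone: UTC-4 (offset -4h)
Difference: -4 - (-9) = 5 hours
Calculation: 21 + (5) = 26
Wraparound: (26) mod 24 = 2
Result: 02:28

02:28


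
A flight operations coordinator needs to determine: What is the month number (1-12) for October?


Calendar month order:
9. September
10. October <--
11. November
October is month number 10

10


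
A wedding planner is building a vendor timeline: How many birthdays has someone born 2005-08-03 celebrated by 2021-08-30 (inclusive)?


Birth: 2005-08-03
Reference: 2021-08-30
Year difference: 2021 - 2005 = 16
Has birthday (08-03) occurred by 08-30? Yes
Age in full years: 16

16


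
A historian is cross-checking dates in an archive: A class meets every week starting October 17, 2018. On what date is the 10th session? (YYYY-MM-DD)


First occurrence: 2018-10-17 (occurrence 1)
Each occurrence is 7 days after the previous.
Occurrence 10 is 9 weeks after the first.
9 weeks = 63 days
2018-10-17 + 63 days = 2018-12-19

2018-12-19


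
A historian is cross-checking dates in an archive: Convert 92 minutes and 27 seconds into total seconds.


Minutes: 92
Seconds: 27
Convert minutes to seconds: 92 x 60 = 5520
Add remaining seconds: 5520 + 27 = 5547

5547


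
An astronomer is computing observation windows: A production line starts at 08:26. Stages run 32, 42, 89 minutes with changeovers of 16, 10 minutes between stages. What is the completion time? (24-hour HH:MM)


Start: 08:26 = 506 min from midnight
  after task 1 (32 min): 08:58
  after break (16 min): 09:14
  after task 2 (42 min): 09:56
  after break (10 min): 10:06
  after task 3 (89 min): 11:35
Total elapsed: 189 minutes
End time: 11:35

11:35


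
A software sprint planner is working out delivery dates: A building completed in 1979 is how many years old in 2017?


Birth year: 1979
Current year: 2017
Age = current year - birth year
Age = 2017 - 1979 = 38

38


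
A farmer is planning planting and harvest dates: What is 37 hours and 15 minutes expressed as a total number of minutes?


Hours: 37
Minutes: 15
Convert hours to minutes: 37 x 60 = 2220
Add remaining minutes: 2220 + 15 = 2235

2235


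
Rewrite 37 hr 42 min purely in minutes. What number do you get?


Hours: 37
Extra minutes: 42
Minutes per hour: 60
Hours to minutes: 37 x 60 = 2220
Total: 2220 + 42 = 2262

2262


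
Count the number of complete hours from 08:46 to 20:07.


Start: 08:46
End: 20:07
Hour difference: 20 - 8 = 12 hours
Minute difference: 7 - 46 = -39 minutes
Total minutes: 681
Complete hours: 681 / 60 = 11 (remainder 21)

11


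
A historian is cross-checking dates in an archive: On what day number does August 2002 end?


Month: August
Year: 2002
August is a 31-day month
Total: 31 days

31


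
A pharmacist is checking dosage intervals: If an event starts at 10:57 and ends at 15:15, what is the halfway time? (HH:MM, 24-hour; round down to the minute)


Start time: 10:57 = 657 minutes from midnight
End time: 15:15 = 915 minutes from midnight
Sum: 657 + 915 = 1572
Midpoint: 1572 / 2 = 786 minutes
Convert: 786 / 60 = 13 hours, 6 minutes
Result: 13:06

13:06


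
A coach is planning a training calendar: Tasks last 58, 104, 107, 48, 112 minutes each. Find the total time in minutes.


Durations: 58, 104, 107, 48, 112
Running sum: 58
+ 104 = 162
+ 107 = 269
+ 48 = 317
+ 112 = 429
Total duration: 429 minutes
That is 7 hours and 9 minutes

429


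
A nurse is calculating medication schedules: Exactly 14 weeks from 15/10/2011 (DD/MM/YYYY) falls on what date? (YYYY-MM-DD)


Start: 2011-10-15
Weeks to add: 14
Convert to days: 14 x 7 = 98 days
Add 98 days to 2011-10-15
Result: 2012-01-21

2012-01-21


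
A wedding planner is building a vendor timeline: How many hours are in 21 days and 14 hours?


Days: 21
Extra hours: 14
Hours per day: 24
Days to hours: 21 x 24 = 504
Total: 504 + 14 = 518

518


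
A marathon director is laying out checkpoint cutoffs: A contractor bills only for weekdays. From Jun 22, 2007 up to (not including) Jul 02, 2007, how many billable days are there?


Start: 2007-06-22 (Friday)
End (exclusive): 2007-07-02 (Monday)
Total calendar days: 10
Full weeks: 10 // 7 = 1 -> 5 weekdays
Remaining 3 days starting on Friday:
  Fri(w), Sat(-), Sun(-) -> 1 weekdays
Total business days: 5 + 1 = 6

6


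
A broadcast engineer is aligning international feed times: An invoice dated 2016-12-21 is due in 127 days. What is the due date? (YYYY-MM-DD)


Start: 2016-12-21
Adding 127 days
Days remaining in December: 10
After December: 117 days still to add
January 2017: 31 days, 86 remaining
February 2017: 28 days, 58 remaining
March 2017: 31 days, 27 remaining
April 2017 has 30 days, need 27
Result: 2017-04-27

2017-04-27


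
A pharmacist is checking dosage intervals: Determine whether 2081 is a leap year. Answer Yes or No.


Year: 2081
Divisible by 4? 2081 / 4 = 520.25 -> No
Not divisible by 4, so NOT a leap year

No


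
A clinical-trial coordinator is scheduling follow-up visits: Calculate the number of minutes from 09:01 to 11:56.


Start time: 09:01 = 541 minutes from midnight
End time: 11:56 = 716 minutes from midnight
Difference: 716 - 541 = 175 minutes
That is 2 hours and 55 minutes

175


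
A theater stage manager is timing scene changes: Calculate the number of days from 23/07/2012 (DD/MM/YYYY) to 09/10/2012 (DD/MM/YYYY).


Start date: 2012-07-23
End date: 2012-10-09
Jul 2012: +9 days
Aug 2012: +31 days
Sep 2012: +30 days
Oct 2012: +8 days
Total: 78 days

78


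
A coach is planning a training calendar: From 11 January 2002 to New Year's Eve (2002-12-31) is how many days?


Start: January 11, 2002
End: December 31, 2002
Days left in January: 20
February: 28
March: 31
April: 30
May: 31
... plus remaining months
Sum of remaining months: 334
Total: 20 + 334 = 354

354


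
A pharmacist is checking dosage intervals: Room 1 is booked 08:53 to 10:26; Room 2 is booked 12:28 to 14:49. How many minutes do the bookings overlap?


Interval A: [533, 626] minutes from midnight
Interval B: [748, 889] minutes from midnight
Overlap start = max(533, 748) = 748
Overlap end = min(626, 889) = 626
End <= start, so the intervals do not overlap: 0 minutes

0


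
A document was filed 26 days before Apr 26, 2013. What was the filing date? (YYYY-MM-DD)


Start: 2013-04-26
Subtracting 26 days
Days already passed in April: 26
Result: 2013-03-31

2013-03-31


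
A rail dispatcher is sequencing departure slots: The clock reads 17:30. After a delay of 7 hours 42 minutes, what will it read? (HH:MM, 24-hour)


Start time: 17:30
Adding: 7 hours 42 minutes
Minutes: 30 + 42 = 72
Minute overflow: 72 >= 60, so carry 1 hour, minutes = 12
Hours: 17 + 7 + 1 = 25
Hour wraparound: 25 mod 24 = 1
Result: 01:12

01:12
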